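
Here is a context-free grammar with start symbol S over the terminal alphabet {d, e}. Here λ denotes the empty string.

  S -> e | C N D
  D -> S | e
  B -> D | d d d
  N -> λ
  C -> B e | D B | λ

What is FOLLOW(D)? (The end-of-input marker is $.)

FIRST(N): from N->λ we get {λ}. So FIRST(N) = {λ}.
FIRST(S): from S->e we get {e}; from S->C N D we get {d, e}. So FIRST(S) = {d, e}.
FIRST(D): from D->S we get {d, e}; from D->e we get {e}. So FIRST(D) = {d, e}.
FIRST(B): from B->D we get {d, e}; from B->d d d we get {d}. So FIRST(B) = {d, e}.
FIRST(C): from C->B e we get {d, e}; from C->D B we get {d, e}; from C->λ we get {λ}. So FIRST(C) = {λ, d, e}.
FOLLOW(S) includes $ since S is the start symbol.
FOLLOW(N): in S->C N D, N is followed by D with FIRST {d, e}. Thus FOLLOW(N) = {d, e}.
FOLLOW(C): in S->C N D, C is followed by N D with FIRST {d, e}. Thus FOLLOW(C) = {d, e}.
FOLLOW(B): in C->B e, B is followed by e with FIRST {e}; in C->D B, the suffix after B is empty, so FOLLOW(B) ⊇ FOLLOW(C) = {d, e}. Thus FOLLOW(B) = {d, e}.
FOLLOW(S): in D->S, the suffix after S is empty, so FOLLOW(S) ⊇ FOLLOW(D) = {$, d, e}. Thus FOLLOW(S) = {$, d, e}.
FOLLOW(D): in S->C N D, the suffix after D is empty, so FOLLOW(D) ⊇ FOLLOW(S) = {$, d, e}; in B->D, the suffix after D is empty, so FOLLOW(D) ⊇ FOLLOW(B) = {d, e}; in C->D B, D is followed by B with FIRST {d, e}. Thus FOLLOW(D) = {$, d, e}.

{$, d, e}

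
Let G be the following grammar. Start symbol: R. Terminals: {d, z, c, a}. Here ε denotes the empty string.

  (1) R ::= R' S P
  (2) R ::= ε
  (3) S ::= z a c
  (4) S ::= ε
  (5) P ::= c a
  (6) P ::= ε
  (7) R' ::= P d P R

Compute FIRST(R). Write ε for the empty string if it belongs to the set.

{ε, c, d}

FIRST(S): from S::=z a c we get {z}; from S::=ε we get {ε}. So FIRST(S) = {ε, z}.
FIRST(P): from P::=c a we get {c}; from P::=ε we get {ε}. So FIRST(P) = {ε, c}.
FIRST(R'): from R'::=P d P R we get {c, d}. So FIRST(R') = {c, d}.
FIRST(R): from R::=R' S P we get {c, d}; from R::=ε we get {ε}. So FIRST(R) = {ε, c, d}.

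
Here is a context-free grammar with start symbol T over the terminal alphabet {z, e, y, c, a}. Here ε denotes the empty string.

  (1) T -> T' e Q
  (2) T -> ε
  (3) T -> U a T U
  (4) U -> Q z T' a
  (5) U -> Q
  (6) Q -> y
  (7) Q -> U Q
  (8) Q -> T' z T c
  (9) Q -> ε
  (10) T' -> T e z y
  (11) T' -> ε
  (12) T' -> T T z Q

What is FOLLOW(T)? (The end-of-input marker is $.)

{$, a, c, e, y, z}

FIRST(T): from T->T' e Q we get {a, e, y, z}; from T->ε we get {ε}; from T->U a T U we get {a, e, y, z}. So FIRST(T) = {ε, a, e, y, z}.
FIRST(T'): from T'->T e z y we get {a, e, y, z}; from T'->ε we get {ε}; from T'->T T z Q we get {a, e, y, z}. So FIRST(T') = {ε, a, e, y, z}.
FIRST(U): from U->Q z T' a we get {a, e, y, z}; from U->Q we get {ε, a, e, y, z}. So FIRST(U) = {ε, a, e, y, z}.
FIRST(Q): from Q->y we get {y}; from Q->U Q we get {ε, a, e, y, z}; from Q->T' z T c we get {a, e, y, z}; from Q->ε we get {ε}. So FIRST(Q) = {ε, a, e, y, z}.
FOLLOW(T) includes $ since T is the start symbol.
FOLLOW(T): in T->U a T U, T is followed by U with FIRST {ε, a, e, y, z}; in T->U a T U, the suffix after T is nullable (adds nothing new); in Q->T' z T c, T is followed by c with FIRST {c}; in T'->T e z y, T is followed by e z y with FIRST {e}; in T'->T T z Q (occurrence 1), T is followed by T z Q with FIRST {a, e, y, z}; in T'->T T z Q (occurrence 2), T is followed by z Q with FIRST {z}. Thus FOLLOW(T) = {$, a, c, e, y, z}.
FOLLOW(T'): in T->T' e Q, T' is followed by e Q with FIRST {e}; in U->Q z T' a, T' is followed by a with FIRST {a}; in Q->T' z T c, T' is followed by z T c with FIRST {z}. Thus FOLLOW(T') = {a, e, z}.
FOLLOW(U): in T->U a T U (occurrence 1), U is followed by a T U with FIRST {a}; in T->U a T U (occurrence 2), the suffix after U is empty, so FOLLOW(U) ⊇ FOLLOW(T) = {$, a, c, e, y, z}; in Q->U Q, U is followed by Q with FIRST {ε, a, e, y, z}; in Q->U Q, the suffix after U is nullable, so FOLLOW(U) ⊇ FOLLOW(Q) = {$, a, c, e, y, z}. Thus FOLLOW(U) = {$, a, c, e, y, z}.
FOLLOW(Q): in T->T' e Q, the suffix after Q is empty, so FOLLOW(Q) ⊇ FOLLOW(T) = {$, a, c, e, y, z}; in U->Q z T' a, Q is followed by z T' a with FIRST {z}; in U->Q, the suffix after Q is empty, so FOLLOW(Q) ⊇ FOLLOW(U) = {$, a, c, e, y, z}; in Q->U Q, the suffix after Q is empty (adds nothing new); in T'->T T z Q, the suffix after Q is empty, so FOLLOW(Q) ⊇ FOLLOW(T') = {a, e, z}. Thus FOLLOW(Q) = {$, a, c, e, y, z}.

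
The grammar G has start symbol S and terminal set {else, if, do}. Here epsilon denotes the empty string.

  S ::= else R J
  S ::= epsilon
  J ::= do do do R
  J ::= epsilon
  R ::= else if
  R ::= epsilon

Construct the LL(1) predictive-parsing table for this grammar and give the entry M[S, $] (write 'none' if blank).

FIRST(S) = {epsilon, else}
FIRST(J) = {epsilon, do}
FIRST(R) = {epsilon, else}
FOLLOW(S) includes $ since S is the start symbol.
FOLLOW(S): S appears on no right-hand side. Thus FOLLOW(S) = {$}.
For S ::= else R J: FIRST(else R J) = {else}, so it goes in M[S, t] for t ∈ {else}.
For S ::= epsilon: FIRST(epsilon) = {epsilon}, so it goes in M[S, t] for t ∈ {}; since epsilon ∈ FIRST, also for every t ∈ FOLLOW(S) = {$}.

S ::= epsilon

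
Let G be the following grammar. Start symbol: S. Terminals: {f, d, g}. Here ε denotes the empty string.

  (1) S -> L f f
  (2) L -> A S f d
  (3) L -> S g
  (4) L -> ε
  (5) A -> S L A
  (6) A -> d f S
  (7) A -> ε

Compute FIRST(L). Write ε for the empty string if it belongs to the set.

{ε, d, f}

FIRST(S): from S->L f f we get {d, f}. So FIRST(S) = {d, f}.
FIRST(A): from A->S L A we get {d, f}; from A->d f S we get {d}; from A->ε we get {ε}. So FIRST(A) = {ε, d, f}.
FIRST(L): from L->A S f d we get {d, f}; from L->S g we get {d, f}; from L->ε we get {ε}. So FIRST(L) = {ε, d, f}.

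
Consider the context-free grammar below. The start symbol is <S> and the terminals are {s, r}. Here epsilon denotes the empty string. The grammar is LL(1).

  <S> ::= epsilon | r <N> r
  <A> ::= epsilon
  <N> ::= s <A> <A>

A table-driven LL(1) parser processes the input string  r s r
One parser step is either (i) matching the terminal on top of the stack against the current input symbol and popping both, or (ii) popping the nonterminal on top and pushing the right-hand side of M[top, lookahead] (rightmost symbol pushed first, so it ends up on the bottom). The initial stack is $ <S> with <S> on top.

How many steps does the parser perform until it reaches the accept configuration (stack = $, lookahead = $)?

     Stack          Input    Action
  1  $ <S>          r s r $  expand <S> ::= r <N> r
  2  $ r <N> r      r s r $  match r
  3  $ r <N>        s r $    expand <N> ::= s <A> <A>
  4  $ r <A> <A> s  s r $    match s
  5  $ r <A> <A>    r $      expand <A> ::= epsilon
  6  $ r <A>        r $      expand <A> ::= epsilon
  7  $ r            r $      match r
Accept reached after 7 steps.

7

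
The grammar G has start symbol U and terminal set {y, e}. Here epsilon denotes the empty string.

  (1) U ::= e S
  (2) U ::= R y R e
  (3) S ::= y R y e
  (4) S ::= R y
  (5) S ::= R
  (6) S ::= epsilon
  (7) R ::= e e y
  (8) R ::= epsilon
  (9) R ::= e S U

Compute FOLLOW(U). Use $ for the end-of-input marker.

FIRST(R): from R::=e e y we get {e}; from R::=epsilon we get {epsilon}; from R::=e S U we get {e}. So FIRST(R) = {epsilon, e}.
FIRST(U): from U::=e S we get {e}; from U::=R y R e we get {e, y}. So FIRST(U) = {e, y}.
FIRST(S): from S::=y R y e we get {y}; from S::=R y we get {e, y}; from S::=R we get {epsilon, e}; from S::=epsilon we get {epsilon}. So FIRST(S) = {epsilon, e, y}.
FOLLOW(U) includes $ since U is the start symbol.
FOLLOW(U): in R::=e S U, the suffix after U is empty, so FOLLOW(U) ⊇ FOLLOW(R) = {$, e, y}. Thus FOLLOW(U) = {$, e, y}.
FOLLOW(S): in U::=e S, the suffix after S is empty, so FOLLOW(S) ⊇ FOLLOW(U) = {$, e, y}; in R::=e S U, S is followed by U with FIRST {e, y}. Thus FOLLOW(S) = {$, e, y}.
FOLLOW(R): in U::=R y R e (occurrence 1), R is followed by y R e with FIRST {y}; in U::=R y R e (occurrence 2), R is followed by e with FIRST {e}; in S::=y R y e, R is followed by y e with FIRST {y}; in S::=R y, R is followed by y with FIRST {y}; in S::=R, the suffix after R is empty, so FOLLOW(R) ⊇ FOLLOW(S) = {$, e, y}. Thus FOLLOW(R) = {$, e, y}.

{$, e, y}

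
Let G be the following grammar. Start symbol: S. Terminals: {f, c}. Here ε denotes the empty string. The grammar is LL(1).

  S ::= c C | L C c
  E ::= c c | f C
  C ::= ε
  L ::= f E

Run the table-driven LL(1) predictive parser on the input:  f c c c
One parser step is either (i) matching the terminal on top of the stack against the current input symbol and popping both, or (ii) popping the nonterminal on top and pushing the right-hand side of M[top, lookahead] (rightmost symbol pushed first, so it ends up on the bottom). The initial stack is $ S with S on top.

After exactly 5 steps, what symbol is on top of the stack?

step 1: stack=$ S  input=f c c c $  — expand S ::= L C c
step 2: stack=$ c C L  input=f c c c $  — expand L ::= f E
step 3: stack=$ c C E f  input=f c c c $  — match f
step 4: stack=$ c C E  input=c c c $  — expand E ::= c c
step 5: stack=$ c C c c  input=c c c $  — match c
Stack after step 5: $ c C c (top = c).

c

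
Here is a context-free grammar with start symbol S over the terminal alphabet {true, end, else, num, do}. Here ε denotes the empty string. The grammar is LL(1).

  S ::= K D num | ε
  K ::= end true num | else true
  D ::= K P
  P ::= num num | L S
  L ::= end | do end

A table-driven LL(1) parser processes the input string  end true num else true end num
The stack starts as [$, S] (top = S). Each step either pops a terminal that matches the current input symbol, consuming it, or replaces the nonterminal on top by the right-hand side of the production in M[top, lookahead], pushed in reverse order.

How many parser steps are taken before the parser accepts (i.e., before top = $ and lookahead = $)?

      Stack                 Input                             Action
   1  $ S                   end true num else true end num $  expand S ::= K D num
   2  $ num D K             end true num else true end num $  expand K ::= end true num
   3  $ num D num true end  end true num else true end num $  match end
   4  $ num D num true      true num else true end num $      match true
   5  $ num D num           num else true end num $           match num
   6  $ num D               else true end num $               expand D ::= K P
   7  $ num P K             else true end num $               expand K ::= else true
   8  $ num P true else     else true end num $               match else
   9  $ num P true          true end num $                    match true
  10  $ num P               end num $                         expand P ::= L S
  11  $ num S L             end num $                         expand L ::= end
  12  $ num S end           end num $                         match end
  13  $ num S               num $                             expand S ::= ε
  14  $ num                 num $                             match num
Accept reached after 14 steps.

14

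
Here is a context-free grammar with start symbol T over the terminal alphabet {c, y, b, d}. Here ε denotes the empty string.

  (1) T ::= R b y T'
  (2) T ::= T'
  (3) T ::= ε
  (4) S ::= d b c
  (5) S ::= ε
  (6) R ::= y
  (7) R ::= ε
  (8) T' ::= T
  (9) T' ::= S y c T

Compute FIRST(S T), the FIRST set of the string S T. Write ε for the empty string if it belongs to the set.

FIRST(S): from S::=d b c we get {d}; from S::=ε we get {ε}. So FIRST(S) = {ε, d}.
FIRST(R): from R::=y we get {y}; from R::=ε we get {ε}. So FIRST(R) = {ε, y}.
FIRST(T): from T::=R b y T' we get {b, y}; from T::=T' we get {ε, b, d, y}; from T::=ε we get {ε}. So FIRST(T) = {ε, b, d, y}.
FIRST(T'): from T'::=T we get {ε, b, d, y}; from T'::=S y c T we get {d, y}. So FIRST(T') = {ε, b, d, y}.
FIRST(S T): take FIRST of each symbol in turn, carrying on past any symbol whose FIRST contains ε; result {ε, b, d, y}.

{ε, b, d, y}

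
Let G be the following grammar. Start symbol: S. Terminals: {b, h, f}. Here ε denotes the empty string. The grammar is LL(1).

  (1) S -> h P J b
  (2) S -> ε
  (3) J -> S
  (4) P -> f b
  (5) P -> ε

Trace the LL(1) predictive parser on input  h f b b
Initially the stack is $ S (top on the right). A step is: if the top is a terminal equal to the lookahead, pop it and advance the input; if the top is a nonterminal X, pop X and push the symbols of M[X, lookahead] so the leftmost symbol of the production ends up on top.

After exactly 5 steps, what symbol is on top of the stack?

     Stack      Input      Action
  1  $ S        h f b b $  expand S -> h P J b
  2  $ b J P h  h f b b $  match h
  3  $ b J P    f b b $    expand P -> f b
  4  $ b J b f  f b b $    match f
  5  $ b J b    b b $      match b
Stack after step 5: $ b J (top = J).

J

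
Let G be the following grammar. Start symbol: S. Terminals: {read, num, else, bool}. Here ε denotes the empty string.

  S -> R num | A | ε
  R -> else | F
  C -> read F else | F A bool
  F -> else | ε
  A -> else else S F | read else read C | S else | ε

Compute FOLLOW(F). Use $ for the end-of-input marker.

FIRST(F): from F->else we get {else}; from F->ε we get {ε}. So FIRST(F) = {ε, else}.
FIRST(R): from R->else we get {else}; from R->F we get {ε, else}. So FIRST(R) = {ε, else}.
FIRST(S): from S->R num we get {else, num}; from S->A we get {ε, else, num, read}; from S->ε we get {ε}. So FIRST(S) = {ε, else, num, read}.
FIRST(A): from A->else else S F we get {else}; from A->read else read C we get {read}; from A->S else we get {else, num, read}; from A->ε we get {ε}. So FIRST(A) = {ε, else, num, read}.
FIRST(C): from C->read F else we get {read}; from C->F A bool we get {bool, else, num, read}. So FIRST(C) = {bool, else, num, read}.
FOLLOW(S) includes $ since S is the start symbol.
FOLLOW(R): in S->R num, R is followed by num with FIRST {num}. Thus FOLLOW(R) = {num}.
FOLLOW(S): in A->else else S F, S is followed by F with FIRST {ε, else}; in A->else else S F, the suffix after S is nullable, so FOLLOW(S) ⊇ FOLLOW(A) = {$, bool, else}; in A->S else, S is followed by else with FIRST {else}. Thus FOLLOW(S) = {$, bool, else}.
FOLLOW(A): in S->A, the suffix after A is empty, so FOLLOW(A) ⊇ FOLLOW(S) = {$, bool, else}; in C->F A bool, A is followed by bool with FIRST {bool}. Thus FOLLOW(A) = {$, bool, else}.
FOLLOW(C): in A->read else read C, the suffix after C is empty, so FOLLOW(C) ⊇ FOLLOW(A) = {$, bool, else}. Thus FOLLOW(C) = {$, bool, else}.
FOLLOW(F): in R->F, the suffix after F is empty, so FOLLOW(F) ⊇ FOLLOW(R) = {num}; in C->read F else, F is followed by else with FIRST {else}; in C->F A bool, F is followed by A bool with FIRST {bool, else, num, read}; in A->else else S F, the suffix after F is empty, so FOLLOW(F) ⊇ FOLLOW(A) = {$, bool, else}. Thus FOLLOW(F) = {$, bool, else, num, read}.

{$, bool, else, num, read}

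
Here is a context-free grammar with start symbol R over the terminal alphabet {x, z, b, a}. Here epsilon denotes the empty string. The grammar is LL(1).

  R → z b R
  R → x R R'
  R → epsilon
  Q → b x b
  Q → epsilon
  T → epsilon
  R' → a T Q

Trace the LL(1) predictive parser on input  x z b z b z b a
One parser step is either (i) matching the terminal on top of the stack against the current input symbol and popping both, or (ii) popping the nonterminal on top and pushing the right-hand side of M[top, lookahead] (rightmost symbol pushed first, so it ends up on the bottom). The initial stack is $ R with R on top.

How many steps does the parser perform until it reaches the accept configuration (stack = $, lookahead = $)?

      Stack       Input              Action
   1  $ R         x z b z b z b a $  expand R → x R R'
   2  $ R' R x    x z b z b z b a $  match x
   3  $ R' R      z b z b z b a $    expand R → z b R
   4  $ R' R b z  z b z b z b a $    match z
   5  $ R' R b    b z b z b a $      match b
   6  $ R' R      z b z b a $        expand R → z b R
   7  $ R' R b z  z b z b a $        match z
   8  $ R' R b    b z b a $          match b
   9  $ R' R      z b a $            expand R → z b R
  10  $ R' R b z  z b a $            match z
  11  $ R' R b    b a $              match b
  12  $ R' R      a $                expand R → epsilon
  13  $ R'        a $                expand R' → a T Q
  14  $ Q T a     a $                match a
  15  $ Q T       $                  expand T → epsilon
  16  $ Q         $                  expand Q → epsilon
Accept reached after 16 steps.

16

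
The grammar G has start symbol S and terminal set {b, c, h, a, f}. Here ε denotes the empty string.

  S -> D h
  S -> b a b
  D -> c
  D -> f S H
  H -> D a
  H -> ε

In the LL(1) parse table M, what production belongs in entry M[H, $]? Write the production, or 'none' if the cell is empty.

none

FIRST(D) = {c, f}
FIRST(S) = {b, c, f}  (via D h)
FIRST(H) = {ε, c, f}  (via D a)
FOLLOW(S) includes $ since S is the start symbol.
FOLLOW(D): in S->D h, D is followed by h with FIRST {h}; in H->D a, D is followed by a with FIRST {a}. Thus FOLLOW(D) = {a, h}.
FOLLOW(H): in D->f S H, the suffix after H is empty, so FOLLOW(H) ⊇ FOLLOW(D) = {a, h}. Thus FOLLOW(H) = {a, h}.
For H -> D a: FIRST(D a) = {c, f}, so it goes in M[H, t] for t ∈ {c, f}.
For H -> ε: FIRST(ε) = {ε}, so it goes in M[H, t] for t ∈ {}; since ε ∈ FIRST, also for every t ∈ FOLLOW(H) = {a, h}.
None of these place a production in M[H, $].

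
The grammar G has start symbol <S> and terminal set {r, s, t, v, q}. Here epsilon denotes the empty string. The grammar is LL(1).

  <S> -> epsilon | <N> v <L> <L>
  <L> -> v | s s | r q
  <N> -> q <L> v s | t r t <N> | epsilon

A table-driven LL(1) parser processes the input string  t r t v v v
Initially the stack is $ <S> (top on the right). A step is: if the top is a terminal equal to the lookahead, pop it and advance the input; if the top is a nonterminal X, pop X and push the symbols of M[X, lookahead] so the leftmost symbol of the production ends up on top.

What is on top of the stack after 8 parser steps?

     Stack                  Input          Action
  1  $ <S>                  t r t v v v $  expand <S> -> <N> v <L> <L>
  2  $ <L> <L> v <N>        t r t v v v $  expand <N> -> t r t <N>
  3  $ <L> <L> v <N> t r t  t r t v v v $  match t
  4  $ <L> <L> v <N> t r    r t v v v $    match r
  5  $ <L> <L> v <N> t      t v v v $      match t
  6  $ <L> <L> v <N>        v v v $        expand <N> -> epsilon
  7  $ <L> <L> v            v v v $        match v
  8  $ <L> <L>              v v $          expand <L> -> v
Stack after step 8: $ <L> v (top = v).

v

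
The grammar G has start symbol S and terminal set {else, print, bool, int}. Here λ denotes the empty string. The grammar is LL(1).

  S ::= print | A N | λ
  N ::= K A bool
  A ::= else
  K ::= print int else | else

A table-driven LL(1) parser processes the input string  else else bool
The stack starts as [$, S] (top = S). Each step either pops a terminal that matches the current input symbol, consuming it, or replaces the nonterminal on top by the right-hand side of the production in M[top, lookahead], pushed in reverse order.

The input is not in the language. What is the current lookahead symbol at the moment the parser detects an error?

     Stack          Input             Action
  1  $ S            else else bool $  expand S ::= A N
  2  $ N A          else else bool $  expand A ::= else
  3  $ N else       else else bool $  match else
  4  $ N            else bool $       expand N ::= K A bool
  5  $ bool A K     else bool $       expand K ::= else
  6  $ bool A else  else bool $       match else
  7  $ bool A       bool $            error: M[A, bool] is empty

bool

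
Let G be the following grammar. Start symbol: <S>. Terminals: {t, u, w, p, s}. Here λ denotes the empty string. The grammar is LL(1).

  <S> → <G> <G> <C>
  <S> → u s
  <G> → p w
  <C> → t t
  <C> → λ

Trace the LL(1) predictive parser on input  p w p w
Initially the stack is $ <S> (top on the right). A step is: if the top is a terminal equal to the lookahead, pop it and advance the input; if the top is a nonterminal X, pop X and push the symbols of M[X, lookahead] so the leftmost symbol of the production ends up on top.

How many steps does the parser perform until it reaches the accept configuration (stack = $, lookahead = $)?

8

step 1: stack=$ <S>  input=p w p w $  — expand <S> → <G> <G> <C>
step 2: stack=$ <C> <G> <G>  input=p w p w $  — expand <G> → p w
step 3: stack=$ <C> <G> w p  input=p w p w $  — match p
step 4: stack=$ <C> <G> w  input=w p w $  — match w
step 5: stack=$ <C> <G>  input=p w $  — expand <G> → p w
step 6: stack=$ <C> w p  input=p w $  — match p
step 7: stack=$ <C> w  input=w $  — match w
step 8: stack=$ <C>  input=$  — expand <C> → λ
Accept reached after 8 steps.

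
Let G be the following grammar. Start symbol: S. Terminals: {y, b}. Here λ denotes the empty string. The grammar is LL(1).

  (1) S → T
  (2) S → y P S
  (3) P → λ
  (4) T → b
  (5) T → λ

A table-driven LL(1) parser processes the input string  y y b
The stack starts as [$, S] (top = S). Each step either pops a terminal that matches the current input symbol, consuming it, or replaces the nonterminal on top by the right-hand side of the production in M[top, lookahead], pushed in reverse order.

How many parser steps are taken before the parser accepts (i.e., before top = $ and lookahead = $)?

9

     Stack    Input    Action
  1  $ S      y y b $  expand S → y P S
  2  $ S P y  y y b $  match y
  3  $ S P    y b $    expand P → λ
  4  $ S      y b $    expand S → y P S
  5  $ S P y  y b $    match y
  6  $ S P    b $      expand P → λ
  7  $ S      b $      expand S → T
  8  $ T      b $      expand T → b
  9  $ b      b $      match b
Accept reached after 9 steps.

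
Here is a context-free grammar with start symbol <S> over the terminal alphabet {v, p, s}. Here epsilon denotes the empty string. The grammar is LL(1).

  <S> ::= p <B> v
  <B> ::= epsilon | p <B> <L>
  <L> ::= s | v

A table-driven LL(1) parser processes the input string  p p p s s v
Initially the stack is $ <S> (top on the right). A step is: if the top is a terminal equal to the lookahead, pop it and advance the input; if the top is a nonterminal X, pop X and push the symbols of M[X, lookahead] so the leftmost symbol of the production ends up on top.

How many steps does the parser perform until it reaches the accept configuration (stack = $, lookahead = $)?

12

      Stack              Input          Action
   1  $ <S>              p p p s s v $  expand <S> ::= p <B> v
   2  $ v <B> p          p p p s s v $  match p
   3  $ v <B>            p p s s v $    expand <B> ::= p <B> <L>
   4  $ v <L> <B> p      p p s s v $    match p
   5  $ v <L> <B>        p s s v $      expand <B> ::= p <B> <L>
   6  $ v <L> <L> <B> p  p s s v $      match p
   7  $ v <L> <L> <B>    s s v $        expand <B> ::= epsilon
   8  $ v <L> <L>        s s v $        expand <L> ::= s
   9  $ v <L> s          s s v $        match s
  10  $ v <L>            s v $          expand <L> ::= s
  11  $ v s              s v $          match s
  12  $ v                v $            match v
Accept reached after 12 steps.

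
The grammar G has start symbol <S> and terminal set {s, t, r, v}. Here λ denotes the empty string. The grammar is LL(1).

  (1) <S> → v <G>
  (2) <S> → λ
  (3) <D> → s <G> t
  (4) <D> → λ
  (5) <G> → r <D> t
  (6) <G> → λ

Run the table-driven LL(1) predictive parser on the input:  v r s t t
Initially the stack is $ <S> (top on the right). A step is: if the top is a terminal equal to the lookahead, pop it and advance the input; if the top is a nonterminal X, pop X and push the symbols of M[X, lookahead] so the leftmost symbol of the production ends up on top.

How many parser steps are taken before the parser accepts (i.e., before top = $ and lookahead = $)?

     Stack        Input        Action
  1  $ <S>        v r s t t $  expand <S> → v <G>
  2  $ <G> v      v r s t t $  match v
  3  $ <G>        r s t t $    expand <G> → r <D> t
  4  $ t <D> r    r s t t $    match r
  5  $ t <D>      s t t $      expand <D> → s <G> t
  6  $ t t <G> s  s t t $      match s
  7  $ t t <G>    t t $        expand <G> → λ
  8  $ t t        t t $        match t
  9  $ t          t $          match t
Accept reached after 9 steps.

9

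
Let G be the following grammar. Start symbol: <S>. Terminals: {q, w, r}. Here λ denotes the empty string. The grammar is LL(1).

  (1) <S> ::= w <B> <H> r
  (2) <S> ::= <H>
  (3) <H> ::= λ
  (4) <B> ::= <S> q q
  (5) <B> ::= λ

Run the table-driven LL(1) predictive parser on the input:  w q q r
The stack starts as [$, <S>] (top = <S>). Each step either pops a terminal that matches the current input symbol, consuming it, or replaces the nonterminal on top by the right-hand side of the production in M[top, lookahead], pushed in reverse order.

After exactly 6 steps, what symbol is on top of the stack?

     Stack            Input      Action
  1  $ <S>            w q q r $  expand <S> ::= w <B> <H> r
  2  $ r <H> <B> w    w q q r $  match w
  3  $ r <H> <B>      q q r $    expand <B> ::= <S> q q
  4  $ r <H> q q <S>  q q r $    expand <S> ::= <H>
  5  $ r <H> q q <H>  q q r $    expand <H> ::= λ
  6  $ r <H> q q      q q r $    match q
Stack after step 6: $ r <H> q (top = q).

q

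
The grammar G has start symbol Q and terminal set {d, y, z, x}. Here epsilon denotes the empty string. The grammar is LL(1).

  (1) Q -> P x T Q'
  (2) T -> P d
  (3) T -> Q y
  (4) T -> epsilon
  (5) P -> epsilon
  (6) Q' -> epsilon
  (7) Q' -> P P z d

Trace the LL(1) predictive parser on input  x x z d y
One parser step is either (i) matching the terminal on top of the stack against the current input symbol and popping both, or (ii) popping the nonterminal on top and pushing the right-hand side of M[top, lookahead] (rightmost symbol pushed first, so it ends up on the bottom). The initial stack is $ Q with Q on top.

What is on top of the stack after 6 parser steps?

     Stack            Input        Action
  1  $ Q              x x z d y $  expand Q -> P x T Q'
  2  $ Q' T x P       x x z d y $  expand P -> epsilon
  3  $ Q' T x         x x z d y $  match x
  4  $ Q' T           x z d y $    expand T -> Q y
  5  $ Q' y Q         x z d y $    expand Q -> P x T Q'
  6  $ Q' y Q' T x P  x z d y $    expand P -> epsilon
Stack after step 6: $ Q' y Q' T x (top = x).

x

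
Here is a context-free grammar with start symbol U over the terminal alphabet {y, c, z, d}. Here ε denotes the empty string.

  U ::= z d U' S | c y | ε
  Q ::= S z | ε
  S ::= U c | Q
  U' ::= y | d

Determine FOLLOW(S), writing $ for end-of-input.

{$, c, z}

FIRST(U) = {ε, c, z}
FIRST(U') = {d, y}
FIRST(Q) = {ε, c, z}  (via S z)
FIRST(S) = {ε, c, z}  (via U c, Q)
FOLLOW(U) includes $ since U is the start symbol.
FOLLOW(U): in S::=U c, U is followed by c with FIRST {c}. Thus FOLLOW(U) = {$, c}.
FOLLOW(S): in U::=z d U' S, the suffix after S is empty, so FOLLOW(S) ⊇ FOLLOW(U) = {$, c}; in Q::=S z, S is followed by z with FIRST {z}. Thus FOLLOW(S) = {$, c, z}.
FOLLOW(Q): in S::=Q, the suffix after Q is empty, so FOLLOW(Q) ⊇ FOLLOW(S) = {$, c, z}. Thus FOLLOW(Q) = {$, c, z}.
FOLLOW(U'): in U::=z d U' S, U' is followed by S with FIRST {ε, c, z}; in U::=z d U' S, the suffix after U' is nullable, so FOLLOW(U') ⊇ FOLLOW(U) = {$, c}. Thus FOLLOW(U') = {$, c, z}.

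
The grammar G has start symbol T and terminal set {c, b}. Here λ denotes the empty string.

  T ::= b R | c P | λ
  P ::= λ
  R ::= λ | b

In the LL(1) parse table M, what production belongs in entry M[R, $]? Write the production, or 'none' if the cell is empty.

FIRST(T) = {λ, b, c}
FIRST(P) = {λ}
FIRST(R) = {λ, b}
FOLLOW(T) includes $ since T is the start symbol.
FOLLOW(T): T appears on no right-hand side. Thus FOLLOW(T) = {$}.
FOLLOW(R): in T::=b R, the suffix after R is empty, so FOLLOW(R) ⊇ FOLLOW(T) = {$}. Thus FOLLOW(R) = {$}.
For R ::= λ: FIRST(λ) = {λ}, so it goes in M[R, t] for t ∈ {}; since λ ∈ FIRST, also for every t ∈ FOLLOW(R) = {$}.
For R ::= b: FIRST(b) = {b}, so it goes in M[R, t] for t ∈ {b}.

R ::= λ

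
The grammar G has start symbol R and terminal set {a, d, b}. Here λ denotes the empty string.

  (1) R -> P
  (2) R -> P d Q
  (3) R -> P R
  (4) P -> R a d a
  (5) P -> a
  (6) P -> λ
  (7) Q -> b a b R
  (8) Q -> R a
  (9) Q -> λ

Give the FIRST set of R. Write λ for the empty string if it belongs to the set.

{λ, a, d}

FIRST(R): from R->P we get {λ, a, d}; from R->P d Q we get {a, d}; from R->P R we get {λ, a, d}. So FIRST(R) = {λ, a, d}.
FIRST(P): from P->R a d a we get {a, d}; from P->a we get {a}; from P->λ we get {λ}. So FIRST(P) = {λ, a, d}.
FIRST(Q): from Q->b a b R we get {b}; from Q->R a we get {a, d}; from Q->λ we get {λ}. So FIRST(Q) = {λ, a, b, d}.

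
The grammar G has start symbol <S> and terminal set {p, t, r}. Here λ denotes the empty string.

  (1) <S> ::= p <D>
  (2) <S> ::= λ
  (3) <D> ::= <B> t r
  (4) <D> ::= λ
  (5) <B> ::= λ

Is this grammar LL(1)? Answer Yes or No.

FIRST(<S>) = {λ, p}
FIRST(<D>) = {λ, t}
FIRST(<B>) = {λ}
FOLLOW(<S>) = {$}
FOLLOW(<D>) = {$}
FOLLOW(<B>) = {t}
Each cell of M receives at most one production.

Yes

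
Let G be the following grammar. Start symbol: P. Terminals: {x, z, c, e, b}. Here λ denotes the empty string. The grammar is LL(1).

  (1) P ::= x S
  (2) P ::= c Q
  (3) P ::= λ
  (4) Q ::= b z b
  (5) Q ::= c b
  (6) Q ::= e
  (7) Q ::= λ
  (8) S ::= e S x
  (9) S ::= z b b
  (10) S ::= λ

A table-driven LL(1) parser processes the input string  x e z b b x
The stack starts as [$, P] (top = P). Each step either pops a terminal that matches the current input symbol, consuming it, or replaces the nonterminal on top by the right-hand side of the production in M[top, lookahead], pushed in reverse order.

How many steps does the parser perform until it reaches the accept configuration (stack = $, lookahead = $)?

9

     Stack      Input          Action
  1  $ P        x e z b b x $  expand P ::= x S
  2  $ S x      x e z b b x $  match x
  3  $ S        e z b b x $    expand S ::= e S x
  4  $ x S e    e z b b x $    match e
  5  $ x S      z b b x $      expand S ::= z b b
  6  $ x b b z  z b b x $      match z
  7  $ x b b    b b x $        match b
  8  $ x b      b x $          match b
  9  $ x        x $            match x
Accept reached after 9 steps.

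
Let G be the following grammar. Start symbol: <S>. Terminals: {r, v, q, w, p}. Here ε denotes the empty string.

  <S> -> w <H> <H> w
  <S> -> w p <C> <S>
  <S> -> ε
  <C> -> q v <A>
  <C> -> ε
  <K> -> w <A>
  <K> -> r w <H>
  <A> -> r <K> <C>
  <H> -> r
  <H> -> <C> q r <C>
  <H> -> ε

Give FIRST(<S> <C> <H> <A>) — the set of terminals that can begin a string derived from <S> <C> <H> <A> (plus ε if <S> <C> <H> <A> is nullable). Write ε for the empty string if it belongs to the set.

FIRST(<S>) = {ε, w}
FIRST(<C>) = {ε, q}
FIRST(<K>) = {r, w}
FIRST(<A>) = {r}
FIRST(<H>) = {ε, q, r}  (via <C> q r <C>)
FIRST(<S> <C> <H> <A>): take FIRST of each symbol in turn, carrying on past any symbol whose FIRST contains ε; result {q, r, w}.

{q, r, w}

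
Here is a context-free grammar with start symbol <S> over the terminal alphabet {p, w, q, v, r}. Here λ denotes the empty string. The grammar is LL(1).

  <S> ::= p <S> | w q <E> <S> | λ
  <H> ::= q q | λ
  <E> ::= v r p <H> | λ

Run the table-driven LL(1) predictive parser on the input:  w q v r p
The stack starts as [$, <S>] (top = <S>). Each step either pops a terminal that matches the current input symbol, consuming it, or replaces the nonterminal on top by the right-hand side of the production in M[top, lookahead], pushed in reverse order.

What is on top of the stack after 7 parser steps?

<H>

     Stack            Input        Action
  1  $ <S>            w q v r p $  expand <S> ::= w q <E> <S>
  2  $ <S> <E> q w    w q v r p $  match w
  3  $ <S> <E> q      q v r p $    match q
  4  $ <S> <E>        v r p $      expand <E> ::= v r p <H>
  5  $ <S> <H> p r v  v r p $      match v
  6  $ <S> <H> p r    r p $        match r
  7  $ <S> <H> p      p $          match p
Stack after step 7: $ <S> <H> (top = <H>).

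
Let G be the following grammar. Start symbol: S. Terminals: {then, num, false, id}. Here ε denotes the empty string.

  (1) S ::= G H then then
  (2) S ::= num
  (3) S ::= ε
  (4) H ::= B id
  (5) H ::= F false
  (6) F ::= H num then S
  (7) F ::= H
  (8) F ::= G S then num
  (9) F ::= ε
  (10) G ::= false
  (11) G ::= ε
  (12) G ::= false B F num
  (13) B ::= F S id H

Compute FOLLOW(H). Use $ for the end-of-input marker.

{false, id, num, then}

FIRST(G) = {ε, false}
FIRST(S) = {ε, false, id, num, then}  (via G H then then)
FIRST(H) = {false, id, num, then}  (via B id, F false)
FIRST(F) = {ε, false, id, num, then}  (via H num then S, H, G S then num)
FIRST(B) = {false, id, num, then}  (via F S id H)
FOLLOW(S) includes $ since S is the start symbol.
FOLLOW(F): in H::=F false, F is followed by false with FIRST {false}; in G::=false B F num, F is followed by num with FIRST {num}; in B::=F S id H, F is followed by S id H with FIRST {false, id, num, then}. Thus FOLLOW(F) = {false, id, num, then}.
FOLLOW(S): in F::=H num then S, the suffix after S is empty, so FOLLOW(S) ⊇ FOLLOW(F) = {false, id, num, then}; in F::=G S then num, S is followed by then num with FIRST {then}; in B::=F S id H, S is followed by id H with FIRST {id}. Thus FOLLOW(S) = {$, false, id, num, then}.
FOLLOW(G): in S::=G H then then, G is followed by H then then with FIRST {false, id, num, then}; in F::=G S then num, G is followed by S then num with FIRST {false, id, num, then}. Thus FOLLOW(G) = {false, id, num, then}.
FOLLOW(B): in H::=B id, B is followed by id with FIRST {id}; in G::=false B F num, B is followed by F num with FIRST {false, id, num, then}. Thus FOLLOW(B) = {false, id, num, then}.
FOLLOW(H): in S::=G H then then, H is followed by then then with FIRST {then}; in F::=H num then S, H is followed by num then S with FIRST {num}; in F::=H, the suffix after H is empty, so FOLLOW(H) ⊇ FOLLOW(F) = {false, id, num, then}; in B::=F S id H, the suffix after H is empty, so FOLLOW(H) ⊇ FOLLOW(B) = {false, id, num, then}. Thus FOLLOW(H) = {false, id, num, then}.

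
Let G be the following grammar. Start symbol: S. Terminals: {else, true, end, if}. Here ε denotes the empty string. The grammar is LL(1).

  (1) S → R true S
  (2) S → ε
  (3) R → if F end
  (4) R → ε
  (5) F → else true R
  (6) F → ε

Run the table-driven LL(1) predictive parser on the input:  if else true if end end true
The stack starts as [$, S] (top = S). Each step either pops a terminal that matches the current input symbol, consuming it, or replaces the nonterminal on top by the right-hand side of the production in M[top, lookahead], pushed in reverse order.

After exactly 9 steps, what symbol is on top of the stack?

step 1: stack=$ S  input=if else true if end end true $  — expand S → R true S
step 2: stack=$ S true R  input=if else true if end end true $  — expand R → if F end
step 3: stack=$ S true end F if  input=if else true if end end true $  — match if
step 4: stack=$ S true end F  input=else true if end end true $  — expand F → else true R
step 5: stack=$ S true end R true else  input=else true if end end true $  — match else
step 6: stack=$ S true end R true  input=true if end end true $  — match true
step 7: stack=$ S true end R  input=if end end true $  — expand R → if F end
step 8: stack=$ S true end end F if  input=if end end true $  — match if
step 9: stack=$ S true end end F  input=end end true $  — expand F → ε
Stack after step 9: $ S true end end (top = end).

end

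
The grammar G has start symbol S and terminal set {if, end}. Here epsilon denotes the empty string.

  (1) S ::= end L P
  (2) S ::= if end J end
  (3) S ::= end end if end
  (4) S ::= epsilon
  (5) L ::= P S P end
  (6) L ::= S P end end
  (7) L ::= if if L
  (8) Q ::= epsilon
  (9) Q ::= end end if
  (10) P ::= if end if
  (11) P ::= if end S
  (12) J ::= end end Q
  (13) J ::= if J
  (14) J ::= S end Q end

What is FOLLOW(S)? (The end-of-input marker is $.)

{$, end, if}

FIRST(S): from S::=end L P we get {end}; from S::=if end J end we get {if}; from S::=end end if end we get {end}; from S::=epsilon we get {epsilon}. So FIRST(S) = {epsilon, end, if}.
FIRST(Q): from Q::=epsilon we get {epsilon}; from Q::=end end if we get {end}. So FIRST(Q) = {epsilon, end}.
FIRST(P): from P::=if end if we get {if}; from P::=if end S we get {if}. So FIRST(P) = {if}.
FIRST(L): from L::=P S P end we get {if}; from L::=S P end end we get {end, if}; from L::=if if L we get {if}. So FIRST(L) = {end, if}.
FIRST(J): from J::=end end Q we get {end}; from J::=if J we get {if}; from J::=S end Q end we get {end, if}. So FIRST(J) = {end, if}.
FOLLOW(S) includes $ since S is the start symbol.
FOLLOW(L): in S::=end L P, L is followed by P with FIRST {if}; in L::=if if L, the suffix after L is empty (adds nothing new). Thus FOLLOW(L) = {if}.
FOLLOW(J): in S::=if end J end, J is followed by end with FIRST {end}; in J::=if J, the suffix after J is empty (adds nothing new). Thus FOLLOW(J) = {end}.
FOLLOW(Q): in J::=end end Q, the suffix after Q is empty, so FOLLOW(Q) ⊇ FOLLOW(J) = {end}; in J::=S end Q end, Q is followed by end with FIRST {end}. Thus FOLLOW(Q) = {end}.
FOLLOW(S): in L::=P S P end, S is followed by P end with FIRST {if}; in L::=S P end end, S is followed by P end end with FIRST {if}; in P::=if end S, the suffix after S is empty, so FOLLOW(S) ⊇ FOLLOW(P) = {$, end, if}; in J::=S end Q end, S is followed by end Q end with FIRST {end}. Thus FOLLOW(S) = {$, end, if}.
FOLLOW(P): in S::=end L P, the suffix after P is empty, so FOLLOW(P) ⊇ FOLLOW(S) = {$, end, if}; in L::=P S P end (occurrence 1), P is followed by S P end with FIRST {end, if}; in L::=P S P end (occurrence 2), P is followed by end with FIRST {end}; in L::=S P end end, P is followed by end end with FIRST {end}. Thus FOLLOW(P) = {$, end, if}.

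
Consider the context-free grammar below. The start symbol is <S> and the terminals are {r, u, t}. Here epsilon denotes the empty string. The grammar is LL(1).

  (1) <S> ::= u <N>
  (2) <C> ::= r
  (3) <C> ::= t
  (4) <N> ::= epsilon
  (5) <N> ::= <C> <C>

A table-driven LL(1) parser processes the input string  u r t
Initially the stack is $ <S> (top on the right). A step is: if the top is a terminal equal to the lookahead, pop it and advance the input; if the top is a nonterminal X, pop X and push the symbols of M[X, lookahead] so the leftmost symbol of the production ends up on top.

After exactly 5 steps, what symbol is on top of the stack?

step 1: stack=$ <S>  input=u r t $  — expand <S> ::= u <N>
step 2: stack=$ <N> u  input=u r t $  — match u
step 3: stack=$ <N>  input=r t $  — expand <N> ::= <C> <C>
step 4: stack=$ <C> <C>  input=r t $  — expand <C> ::= r
step 5: stack=$ <C> r  input=r t $  — match r
Stack after step 5: $ <C> (top = <C>).

<C>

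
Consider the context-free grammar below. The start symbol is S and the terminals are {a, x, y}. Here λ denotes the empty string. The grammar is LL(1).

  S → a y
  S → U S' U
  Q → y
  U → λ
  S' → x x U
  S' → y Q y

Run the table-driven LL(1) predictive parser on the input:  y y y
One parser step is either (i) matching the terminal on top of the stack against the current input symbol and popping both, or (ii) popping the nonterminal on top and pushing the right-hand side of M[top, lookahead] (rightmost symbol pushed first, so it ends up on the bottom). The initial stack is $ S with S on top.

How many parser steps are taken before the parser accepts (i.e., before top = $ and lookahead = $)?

8

step 1: stack=$ S  input=y y y $  — expand S → U S' U
step 2: stack=$ U S' U  input=y y y $  — expand U → λ
step 3: stack=$ U S'  input=y y y $  — expand S' → y Q y
step 4: stack=$ U y Q y  input=y y y $  — match y
step 5: stack=$ U y Q  input=y y $  — expand Q → y
step 6: stack=$ U y y  input=y y $  — match y
step 7: stack=$ U y  input=y $  — match y
step 8: stack=$ U  input=$  — expand U → λ
Accept reached after 8 steps.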